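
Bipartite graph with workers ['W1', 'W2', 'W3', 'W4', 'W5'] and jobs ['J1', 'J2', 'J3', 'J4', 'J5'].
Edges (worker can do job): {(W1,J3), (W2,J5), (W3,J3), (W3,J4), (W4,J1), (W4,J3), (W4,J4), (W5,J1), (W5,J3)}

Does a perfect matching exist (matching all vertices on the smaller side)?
No, maximum matching has size 4 < 5

Maximum matching has size 4, need 5 for perfect matching.
Unmatched workers: ['W1']
Unmatched jobs: ['J2']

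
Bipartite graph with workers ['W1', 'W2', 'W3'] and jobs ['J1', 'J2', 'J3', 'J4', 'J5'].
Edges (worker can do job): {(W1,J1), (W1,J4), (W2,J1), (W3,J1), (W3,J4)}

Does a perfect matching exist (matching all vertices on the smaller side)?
No, maximum matching has size 2 < 3

Maximum matching has size 2, need 3 for perfect matching.
Unmatched workers: ['W2']
Unmatched jobs: ['J3', 'J5', 'J2']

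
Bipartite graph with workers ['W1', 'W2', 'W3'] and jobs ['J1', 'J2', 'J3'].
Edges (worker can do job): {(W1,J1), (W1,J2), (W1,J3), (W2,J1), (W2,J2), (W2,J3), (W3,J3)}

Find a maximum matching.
Matching: {(W1,J2), (W2,J1), (W3,J3)}

Maximum matching (size 3):
  W1 → J2
  W2 → J1
  W3 → J3

Each worker is assigned to at most one job, and each job to at most one worker.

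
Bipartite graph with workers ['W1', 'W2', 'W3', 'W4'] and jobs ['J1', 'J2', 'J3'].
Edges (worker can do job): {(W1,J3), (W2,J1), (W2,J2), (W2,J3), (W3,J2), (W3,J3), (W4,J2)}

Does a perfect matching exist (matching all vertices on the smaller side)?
Yes, perfect matching exists (size 3)

Perfect matching: {(W2,J1), (W3,J3), (W4,J2)}
All 3 vertices on the smaller side are matched.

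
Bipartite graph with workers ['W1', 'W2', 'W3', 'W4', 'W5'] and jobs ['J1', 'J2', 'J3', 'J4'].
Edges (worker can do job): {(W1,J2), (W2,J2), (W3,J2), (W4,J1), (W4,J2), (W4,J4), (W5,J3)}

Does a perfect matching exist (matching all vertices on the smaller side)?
No, maximum matching has size 3 < 4

Maximum matching has size 3, need 4 for perfect matching.
Unmatched workers: ['W1', 'W2']
Unmatched jobs: ['J1']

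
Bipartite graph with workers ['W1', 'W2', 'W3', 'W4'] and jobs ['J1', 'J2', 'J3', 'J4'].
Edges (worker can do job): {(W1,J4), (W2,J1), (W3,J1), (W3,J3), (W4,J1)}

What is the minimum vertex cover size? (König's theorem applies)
Minimum vertex cover size = 3

By König's theorem: in bipartite graphs,
min vertex cover = max matching = 3

Maximum matching has size 3, so minimum vertex cover also has size 3.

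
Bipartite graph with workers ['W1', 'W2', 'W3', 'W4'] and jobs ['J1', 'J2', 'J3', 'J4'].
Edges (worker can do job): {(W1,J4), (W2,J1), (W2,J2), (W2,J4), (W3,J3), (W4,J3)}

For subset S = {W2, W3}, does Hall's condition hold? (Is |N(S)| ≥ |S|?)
Yes: |N(S)| = 4, |S| = 2

Subset S = {W2, W3}
Neighbors N(S) = {J1, J2, J3, J4}

|N(S)| = 4, |S| = 2
Hall's condition: |N(S)| ≥ |S| is satisfied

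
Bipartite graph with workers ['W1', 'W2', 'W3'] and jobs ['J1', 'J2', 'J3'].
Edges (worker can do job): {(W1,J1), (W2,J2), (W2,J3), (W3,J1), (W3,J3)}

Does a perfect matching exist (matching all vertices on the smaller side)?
Yes, perfect matching exists (size 3)

Perfect matching: {(W1,J1), (W2,J2), (W3,J3)}
All 3 vertices on the smaller side are matched.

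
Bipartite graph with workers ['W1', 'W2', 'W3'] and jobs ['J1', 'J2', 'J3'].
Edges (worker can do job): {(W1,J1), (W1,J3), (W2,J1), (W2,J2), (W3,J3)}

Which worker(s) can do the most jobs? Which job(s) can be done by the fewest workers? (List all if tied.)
Most versatile: W1, W2 (2 jobs); Least covered: J2 (1 workers)

Worker degrees (jobs they can do): W1:2, W2:2, W3:1
Job degrees (workers who can do it): J1:2, J2:1, J3:2

Maximum worker degree is 2, achieved by: W1, W2
Minimum job degree is 1, achieved by: J2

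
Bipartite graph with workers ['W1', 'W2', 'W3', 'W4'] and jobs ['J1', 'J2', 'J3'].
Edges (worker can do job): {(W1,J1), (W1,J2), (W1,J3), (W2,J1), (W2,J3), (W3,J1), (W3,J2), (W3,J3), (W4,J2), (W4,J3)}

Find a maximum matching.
Matching: {(W1,J3), (W3,J1), (W4,J2)}

Maximum matching (size 3):
  W1 → J3
  W3 → J1
  W4 → J2

Each worker is assigned to at most one job, and each job to at most one worker.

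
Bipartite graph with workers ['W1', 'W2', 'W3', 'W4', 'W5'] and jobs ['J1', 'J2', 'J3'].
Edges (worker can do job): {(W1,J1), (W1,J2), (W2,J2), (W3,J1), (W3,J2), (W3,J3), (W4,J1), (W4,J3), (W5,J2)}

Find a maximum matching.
Matching: {(W3,J3), (W4,J1), (W5,J2)}

Maximum matching (size 3):
  W3 → J3
  W4 → J1
  W5 → J2

Each worker is assigned to at most one job, and each job to at most one worker.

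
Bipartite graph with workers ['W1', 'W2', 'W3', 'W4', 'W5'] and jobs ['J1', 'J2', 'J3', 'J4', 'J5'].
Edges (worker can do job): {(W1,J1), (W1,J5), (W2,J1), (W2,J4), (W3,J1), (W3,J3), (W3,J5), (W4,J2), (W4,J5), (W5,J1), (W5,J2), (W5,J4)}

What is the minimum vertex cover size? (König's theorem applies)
Minimum vertex cover size = 5

By König's theorem: in bipartite graphs,
min vertex cover = max matching = 5

Maximum matching has size 5, so minimum vertex cover also has size 5.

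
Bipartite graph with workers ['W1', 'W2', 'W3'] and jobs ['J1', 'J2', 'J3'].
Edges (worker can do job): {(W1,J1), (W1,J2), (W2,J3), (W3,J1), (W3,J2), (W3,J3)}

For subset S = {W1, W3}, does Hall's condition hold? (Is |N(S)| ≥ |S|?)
Yes: |N(S)| = 3, |S| = 2

Subset S = {W1, W3}
Neighbors N(S) = {J1, J2, J3}

|N(S)| = 3, |S| = 2
Hall's condition: |N(S)| ≥ |S| is satisfied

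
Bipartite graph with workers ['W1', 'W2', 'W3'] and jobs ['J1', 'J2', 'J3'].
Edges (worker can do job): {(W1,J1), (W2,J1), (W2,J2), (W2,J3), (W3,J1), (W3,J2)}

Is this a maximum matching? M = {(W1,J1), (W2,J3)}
No, size 2 is not maximum

Proposed matching has size 2.
Maximum matching size for this graph: 3.

This is NOT maximum - can be improved to size 3.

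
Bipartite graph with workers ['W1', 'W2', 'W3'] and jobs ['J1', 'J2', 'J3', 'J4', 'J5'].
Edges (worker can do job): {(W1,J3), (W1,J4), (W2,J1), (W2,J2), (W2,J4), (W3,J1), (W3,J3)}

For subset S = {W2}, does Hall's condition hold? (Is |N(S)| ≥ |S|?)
Yes: |N(S)| = 3, |S| = 1

Subset S = {W2}
Neighbors N(S) = {J1, J2, J4}

|N(S)| = 3, |S| = 1
Hall's condition: |N(S)| ≥ |S| is satisfied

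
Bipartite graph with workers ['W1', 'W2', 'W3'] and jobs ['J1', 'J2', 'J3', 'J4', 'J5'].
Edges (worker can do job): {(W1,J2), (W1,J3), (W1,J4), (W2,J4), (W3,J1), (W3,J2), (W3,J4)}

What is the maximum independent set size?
Maximum independent set = 5

By König's theorem:
- Min vertex cover = Max matching = 3
- Max independent set = Total vertices - Min vertex cover
- Max independent set = 8 - 3 = 5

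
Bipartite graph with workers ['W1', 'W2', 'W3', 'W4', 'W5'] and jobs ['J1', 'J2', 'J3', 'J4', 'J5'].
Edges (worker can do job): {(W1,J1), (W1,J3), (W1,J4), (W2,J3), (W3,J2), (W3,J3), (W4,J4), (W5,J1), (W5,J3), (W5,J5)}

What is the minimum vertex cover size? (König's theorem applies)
Minimum vertex cover size = 5

By König's theorem: in bipartite graphs,
min vertex cover = max matching = 5

Maximum matching has size 5, so minimum vertex cover also has size 5.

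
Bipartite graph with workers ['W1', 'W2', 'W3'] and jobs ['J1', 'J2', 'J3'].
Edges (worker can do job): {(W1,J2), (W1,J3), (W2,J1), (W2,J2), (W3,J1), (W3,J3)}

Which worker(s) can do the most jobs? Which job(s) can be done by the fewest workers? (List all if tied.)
Most versatile: W1, W2, W3 (2 jobs); Least covered: J1, J2, J3 (2 workers)

Worker degrees (jobs they can do): W1:2, W2:2, W3:2
Job degrees (workers who can do it): J1:2, J2:2, J3:2

Maximum worker degree is 2, achieved by: W1, W2, W3
Minimum job degree is 2, achieved by: J1, J2, J3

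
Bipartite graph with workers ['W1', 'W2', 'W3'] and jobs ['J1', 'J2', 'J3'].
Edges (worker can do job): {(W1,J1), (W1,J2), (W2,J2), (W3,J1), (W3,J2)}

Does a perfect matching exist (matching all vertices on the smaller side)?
No, maximum matching has size 2 < 3

Maximum matching has size 2, need 3 for perfect matching.
Unmatched workers: ['W2']
Unmatched jobs: ['J3']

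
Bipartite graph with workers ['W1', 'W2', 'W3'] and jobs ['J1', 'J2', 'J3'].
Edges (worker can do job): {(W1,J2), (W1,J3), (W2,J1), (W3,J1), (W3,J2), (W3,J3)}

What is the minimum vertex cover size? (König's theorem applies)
Minimum vertex cover size = 3

By König's theorem: in bipartite graphs,
min vertex cover = max matching = 3

Maximum matching has size 3, so minimum vertex cover also has size 3.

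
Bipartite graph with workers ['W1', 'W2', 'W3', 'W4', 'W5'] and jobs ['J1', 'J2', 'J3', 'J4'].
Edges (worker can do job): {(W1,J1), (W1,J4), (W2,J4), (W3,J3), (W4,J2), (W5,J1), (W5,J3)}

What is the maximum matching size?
Maximum matching size = 4

Maximum matching: {(W1,J4), (W3,J3), (W4,J2), (W5,J1)}
Size: 4

This assigns 4 workers to 4 distinct jobs.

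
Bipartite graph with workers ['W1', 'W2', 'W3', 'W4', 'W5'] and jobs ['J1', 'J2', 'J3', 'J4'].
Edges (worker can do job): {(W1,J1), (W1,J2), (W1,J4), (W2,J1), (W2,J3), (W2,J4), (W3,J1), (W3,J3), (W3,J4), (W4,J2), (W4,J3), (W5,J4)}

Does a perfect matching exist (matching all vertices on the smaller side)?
Yes, perfect matching exists (size 4)

Perfect matching: {(W1,J1), (W3,J3), (W4,J2), (W5,J4)}
All 4 vertices on the smaller side are matched.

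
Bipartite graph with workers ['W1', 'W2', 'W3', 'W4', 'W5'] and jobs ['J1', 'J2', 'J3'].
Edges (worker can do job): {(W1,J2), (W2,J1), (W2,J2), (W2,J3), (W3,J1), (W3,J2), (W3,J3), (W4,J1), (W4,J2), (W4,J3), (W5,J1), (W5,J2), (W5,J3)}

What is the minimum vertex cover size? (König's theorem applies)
Minimum vertex cover size = 3

By König's theorem: in bipartite graphs,
min vertex cover = max matching = 3

Maximum matching has size 3, so minimum vertex cover also has size 3.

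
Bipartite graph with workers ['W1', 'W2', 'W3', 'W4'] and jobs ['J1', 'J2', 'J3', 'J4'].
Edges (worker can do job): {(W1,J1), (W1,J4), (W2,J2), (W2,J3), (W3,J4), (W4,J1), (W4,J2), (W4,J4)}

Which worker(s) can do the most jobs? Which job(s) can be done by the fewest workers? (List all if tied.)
Most versatile: W4 (3 jobs); Least covered: J3 (1 workers)

Worker degrees (jobs they can do): W1:2, W2:2, W3:1, W4:3
Job degrees (workers who can do it): J1:2, J2:2, J3:1, J4:3

Maximum worker degree is 3, achieved by: W4
Minimum job degree is 1, achieved by: J3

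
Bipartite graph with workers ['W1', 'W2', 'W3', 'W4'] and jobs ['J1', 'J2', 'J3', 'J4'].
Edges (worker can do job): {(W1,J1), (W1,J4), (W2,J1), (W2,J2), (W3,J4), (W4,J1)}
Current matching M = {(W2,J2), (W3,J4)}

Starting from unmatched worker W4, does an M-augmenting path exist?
Yes: W4 → J1

An M-augmenting path alternates non-matching / matching edges, starting and ending at unmatched vertices.
Path: W4 → J1
(J1 is unmatched in M, so the path is augmenting.)
Flipping edges along this path would increase |M| from 2 to 3.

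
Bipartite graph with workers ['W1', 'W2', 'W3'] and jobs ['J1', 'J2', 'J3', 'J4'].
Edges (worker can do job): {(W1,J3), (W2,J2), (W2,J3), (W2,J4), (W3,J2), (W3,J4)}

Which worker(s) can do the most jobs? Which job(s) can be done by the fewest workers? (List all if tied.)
Most versatile: W2 (3 jobs); Least covered: J1 (0 workers)

Worker degrees (jobs they can do): W1:1, W2:3, W3:2
Job degrees (workers who can do it): J1:0, J2:2, J3:2, J4:2

Maximum worker degree is 3, achieved by: W2
Minimum job degree is 0, achieved by: J1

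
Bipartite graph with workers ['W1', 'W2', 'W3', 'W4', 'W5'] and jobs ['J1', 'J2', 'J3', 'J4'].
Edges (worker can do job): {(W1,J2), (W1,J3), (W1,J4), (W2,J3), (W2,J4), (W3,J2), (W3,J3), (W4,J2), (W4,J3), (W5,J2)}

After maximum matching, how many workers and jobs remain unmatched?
Unmatched: 2 workers, 1 jobs

Maximum matching size: 3
Workers: 5 total, 3 matched, 2 unmatched
Jobs: 4 total, 3 matched, 1 unmatched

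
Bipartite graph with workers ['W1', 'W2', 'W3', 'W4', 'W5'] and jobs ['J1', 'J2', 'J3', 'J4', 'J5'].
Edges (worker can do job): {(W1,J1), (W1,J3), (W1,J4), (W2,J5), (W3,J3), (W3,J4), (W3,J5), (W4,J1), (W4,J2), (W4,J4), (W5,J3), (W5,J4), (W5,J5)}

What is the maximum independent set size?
Maximum independent set = 5

By König's theorem:
- Min vertex cover = Max matching = 5
- Max independent set = Total vertices - Min vertex cover
- Max independent set = 10 - 5 = 5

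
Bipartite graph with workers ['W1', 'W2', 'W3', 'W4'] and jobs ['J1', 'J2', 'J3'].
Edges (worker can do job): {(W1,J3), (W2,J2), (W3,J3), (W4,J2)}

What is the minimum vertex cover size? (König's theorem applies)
Minimum vertex cover size = 2

By König's theorem: in bipartite graphs,
min vertex cover = max matching = 2

Maximum matching has size 2, so minimum vertex cover also has size 2.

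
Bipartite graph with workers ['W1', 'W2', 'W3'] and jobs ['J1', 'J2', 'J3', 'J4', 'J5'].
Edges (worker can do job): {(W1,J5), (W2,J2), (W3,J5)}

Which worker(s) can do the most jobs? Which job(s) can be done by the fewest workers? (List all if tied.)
Most versatile: W1, W2, W3 (1 jobs); Least covered: J1, J3, J4 (0 workers)

Worker degrees (jobs they can do): W1:1, W2:1, W3:1
Job degrees (workers who can do it): J1:0, J2:1, J3:0, J4:0, J5:2

Maximum worker degree is 1, achieved by: W1, W2, W3
Minimum job degree is 0, achieved by: J1, J3, J4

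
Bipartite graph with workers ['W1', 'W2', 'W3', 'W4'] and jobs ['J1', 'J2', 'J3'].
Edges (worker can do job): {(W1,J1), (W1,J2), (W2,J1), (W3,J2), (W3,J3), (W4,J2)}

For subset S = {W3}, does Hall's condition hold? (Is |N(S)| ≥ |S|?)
Yes: |N(S)| = 2, |S| = 1

Subset S = {W3}
Neighbors N(S) = {J2, J3}

|N(S)| = 2, |S| = 1
Hall's condition: |N(S)| ≥ |S| is satisfied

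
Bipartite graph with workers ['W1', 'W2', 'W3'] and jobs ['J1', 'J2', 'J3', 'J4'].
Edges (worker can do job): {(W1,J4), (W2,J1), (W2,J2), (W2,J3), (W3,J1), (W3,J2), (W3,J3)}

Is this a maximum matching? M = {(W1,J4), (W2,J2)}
No, size 2 is not maximum

Proposed matching has size 2.
Maximum matching size for this graph: 3.

This is NOT maximum - can be improved to size 3.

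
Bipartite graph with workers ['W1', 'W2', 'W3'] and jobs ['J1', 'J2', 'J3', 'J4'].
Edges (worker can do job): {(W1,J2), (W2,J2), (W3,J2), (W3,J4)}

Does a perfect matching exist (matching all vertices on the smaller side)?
No, maximum matching has size 2 < 3

Maximum matching has size 2, need 3 for perfect matching.
Unmatched workers: ['W2']
Unmatched jobs: ['J3', 'J1']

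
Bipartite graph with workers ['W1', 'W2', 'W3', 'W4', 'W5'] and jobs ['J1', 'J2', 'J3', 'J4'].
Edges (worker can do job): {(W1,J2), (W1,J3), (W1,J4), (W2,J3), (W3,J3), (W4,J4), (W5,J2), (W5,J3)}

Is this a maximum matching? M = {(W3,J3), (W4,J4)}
No, size 2 is not maximum

Proposed matching has size 2.
Maximum matching size for this graph: 3.

This is NOT maximum - can be improved to size 3.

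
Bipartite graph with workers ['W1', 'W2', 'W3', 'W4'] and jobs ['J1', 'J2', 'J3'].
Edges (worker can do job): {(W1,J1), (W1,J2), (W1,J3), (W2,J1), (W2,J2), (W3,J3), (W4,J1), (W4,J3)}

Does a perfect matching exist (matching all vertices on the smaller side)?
Yes, perfect matching exists (size 3)

Perfect matching: {(W1,J2), (W2,J1), (W4,J3)}
All 3 vertices on the smaller side are matched.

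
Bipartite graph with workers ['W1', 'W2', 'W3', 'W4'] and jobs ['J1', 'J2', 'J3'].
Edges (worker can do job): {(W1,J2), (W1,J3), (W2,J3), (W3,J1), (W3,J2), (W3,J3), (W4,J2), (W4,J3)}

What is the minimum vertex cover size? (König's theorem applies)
Minimum vertex cover size = 3

By König's theorem: in bipartite graphs,
min vertex cover = max matching = 3

Maximum matching has size 3, so minimum vertex cover also has size 3.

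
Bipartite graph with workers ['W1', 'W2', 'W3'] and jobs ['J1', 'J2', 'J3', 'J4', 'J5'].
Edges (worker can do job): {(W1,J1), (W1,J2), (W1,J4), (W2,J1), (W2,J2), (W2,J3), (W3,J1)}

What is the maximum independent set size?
Maximum independent set = 5

By König's theorem:
- Min vertex cover = Max matching = 3
- Max independent set = Total vertices - Min vertex cover
- Max independent set = 8 - 3 = 5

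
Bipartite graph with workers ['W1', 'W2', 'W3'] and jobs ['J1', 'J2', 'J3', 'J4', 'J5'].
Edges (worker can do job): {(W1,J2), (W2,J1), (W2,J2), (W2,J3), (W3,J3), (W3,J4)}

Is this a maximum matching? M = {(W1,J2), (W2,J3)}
No, size 2 is not maximum

Proposed matching has size 2.
Maximum matching size for this graph: 3.

This is NOT maximum - can be improved to size 3.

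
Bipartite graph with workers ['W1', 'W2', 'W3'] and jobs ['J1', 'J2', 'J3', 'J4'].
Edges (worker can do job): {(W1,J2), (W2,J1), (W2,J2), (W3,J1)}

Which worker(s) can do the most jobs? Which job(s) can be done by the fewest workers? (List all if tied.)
Most versatile: W2 (2 jobs); Least covered: J3, J4 (0 workers)

Worker degrees (jobs they can do): W1:1, W2:2, W3:1
Job degrees (workers who can do it): J1:2, J2:2, J3:0, J4:0

Maximum worker degree is 2, achieved by: W2
Minimum job degree is 0, achieved by: J3, J4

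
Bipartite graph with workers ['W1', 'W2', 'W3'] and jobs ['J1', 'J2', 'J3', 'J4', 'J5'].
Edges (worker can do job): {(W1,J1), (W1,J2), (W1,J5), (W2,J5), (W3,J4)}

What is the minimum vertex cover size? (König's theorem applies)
Minimum vertex cover size = 3

By König's theorem: in bipartite graphs,
min vertex cover = max matching = 3

Maximum matching has size 3, so minimum vertex cover also has size 3.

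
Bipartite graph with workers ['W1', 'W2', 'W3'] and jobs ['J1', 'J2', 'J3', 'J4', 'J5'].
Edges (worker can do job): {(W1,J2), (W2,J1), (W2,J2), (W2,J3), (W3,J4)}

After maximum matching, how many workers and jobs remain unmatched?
Unmatched: 0 workers, 2 jobs

Maximum matching size: 3
Workers: 3 total, 3 matched, 0 unmatched
Jobs: 5 total, 3 matched, 2 unmatched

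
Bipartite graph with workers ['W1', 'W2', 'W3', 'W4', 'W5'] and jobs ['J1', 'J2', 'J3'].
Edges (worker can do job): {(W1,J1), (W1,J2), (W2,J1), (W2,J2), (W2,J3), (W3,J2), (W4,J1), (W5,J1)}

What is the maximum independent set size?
Maximum independent set = 5

By König's theorem:
- Min vertex cover = Max matching = 3
- Max independent set = Total vertices - Min vertex cover
- Max independent set = 8 - 3 = 5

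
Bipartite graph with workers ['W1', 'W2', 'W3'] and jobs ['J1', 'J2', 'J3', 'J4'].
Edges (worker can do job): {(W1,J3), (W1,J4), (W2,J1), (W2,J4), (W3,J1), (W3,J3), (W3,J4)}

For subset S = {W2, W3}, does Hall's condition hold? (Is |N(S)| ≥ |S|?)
Yes: |N(S)| = 3, |S| = 2

Subset S = {W2, W3}
Neighbors N(S) = {J1, J3, J4}

|N(S)| = 3, |S| = 2
Hall's condition: |N(S)| ≥ |S| is satisfied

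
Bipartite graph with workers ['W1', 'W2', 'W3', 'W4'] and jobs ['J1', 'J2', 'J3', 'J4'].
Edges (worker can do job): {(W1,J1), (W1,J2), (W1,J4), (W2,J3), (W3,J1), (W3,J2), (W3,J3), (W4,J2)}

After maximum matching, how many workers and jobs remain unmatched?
Unmatched: 0 workers, 0 jobs

Maximum matching size: 4
Workers: 4 total, 4 matched, 0 unmatched
Jobs: 4 total, 4 matched, 0 unmatched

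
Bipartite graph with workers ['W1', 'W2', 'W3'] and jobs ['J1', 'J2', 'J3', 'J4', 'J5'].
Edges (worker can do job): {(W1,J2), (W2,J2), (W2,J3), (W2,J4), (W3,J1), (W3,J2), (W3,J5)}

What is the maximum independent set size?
Maximum independent set = 5

By König's theorem:
- Min vertex cover = Max matching = 3
- Max independent set = Total vertices - Min vertex cover
- Max independent set = 8 - 3 = 5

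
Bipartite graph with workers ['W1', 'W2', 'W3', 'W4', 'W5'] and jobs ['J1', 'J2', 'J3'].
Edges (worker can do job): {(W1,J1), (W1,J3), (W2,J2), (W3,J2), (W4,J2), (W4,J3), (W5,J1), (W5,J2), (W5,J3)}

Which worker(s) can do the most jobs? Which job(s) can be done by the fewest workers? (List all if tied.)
Most versatile: W5 (3 jobs); Least covered: J1 (2 workers)

Worker degrees (jobs they can do): W1:2, W2:1, W3:1, W4:2, W5:3
Job degrees (workers who can do it): J1:2, J2:4, J3:3

Maximum worker degree is 3, achieved by: W5
Minimum job degree is 2, achieved by: J1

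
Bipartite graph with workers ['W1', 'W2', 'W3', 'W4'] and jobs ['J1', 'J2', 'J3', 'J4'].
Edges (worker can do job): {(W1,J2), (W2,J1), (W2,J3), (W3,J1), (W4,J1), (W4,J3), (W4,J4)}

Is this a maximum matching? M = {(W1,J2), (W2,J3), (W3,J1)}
No, size 3 is not maximum

Proposed matching has size 3.
Maximum matching size for this graph: 4.

This is NOT maximum - can be improved to size 4.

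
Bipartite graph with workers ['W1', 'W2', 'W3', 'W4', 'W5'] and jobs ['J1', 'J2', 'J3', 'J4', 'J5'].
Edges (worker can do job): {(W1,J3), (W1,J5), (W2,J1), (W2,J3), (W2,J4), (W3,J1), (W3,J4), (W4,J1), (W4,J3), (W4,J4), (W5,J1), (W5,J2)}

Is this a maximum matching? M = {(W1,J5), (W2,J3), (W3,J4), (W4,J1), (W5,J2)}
Yes, size 5 is maximum

Proposed matching has size 5.
Maximum matching size for this graph: 5.

This is a maximum matching.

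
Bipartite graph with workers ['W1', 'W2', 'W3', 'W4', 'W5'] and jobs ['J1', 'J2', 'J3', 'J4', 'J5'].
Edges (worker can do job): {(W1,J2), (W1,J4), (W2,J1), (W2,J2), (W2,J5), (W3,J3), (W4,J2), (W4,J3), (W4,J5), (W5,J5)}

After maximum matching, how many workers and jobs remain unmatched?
Unmatched: 0 workers, 0 jobs

Maximum matching size: 5
Workers: 5 total, 5 matched, 0 unmatched
Jobs: 5 total, 5 matched, 0 unmatched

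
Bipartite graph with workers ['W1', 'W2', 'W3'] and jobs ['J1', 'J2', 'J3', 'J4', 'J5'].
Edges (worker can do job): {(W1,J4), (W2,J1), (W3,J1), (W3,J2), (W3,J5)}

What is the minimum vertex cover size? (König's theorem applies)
Minimum vertex cover size = 3

By König's theorem: in bipartite graphs,
min vertex cover = max matching = 3

Maximum matching has size 3, so minimum vertex cover also has size 3.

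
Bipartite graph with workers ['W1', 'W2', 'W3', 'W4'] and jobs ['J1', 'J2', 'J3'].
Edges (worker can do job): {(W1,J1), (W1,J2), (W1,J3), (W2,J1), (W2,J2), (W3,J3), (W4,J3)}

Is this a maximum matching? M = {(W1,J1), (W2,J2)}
No, size 2 is not maximum

Proposed matching has size 2.
Maximum matching size for this graph: 3.

This is NOT maximum - can be improved to size 3.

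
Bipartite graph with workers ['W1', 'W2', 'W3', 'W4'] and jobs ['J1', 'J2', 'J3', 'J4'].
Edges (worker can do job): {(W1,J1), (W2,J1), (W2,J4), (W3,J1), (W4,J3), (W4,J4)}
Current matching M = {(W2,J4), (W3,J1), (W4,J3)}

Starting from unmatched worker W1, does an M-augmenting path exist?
No augmenting path from W1

Alternating search from W1 reaches jobs: {J1}.
Every reachable job is already matched in M, and following those matched edges back to workers exposes no further unvisited jobs.
No M-augmenting path from W1 exists.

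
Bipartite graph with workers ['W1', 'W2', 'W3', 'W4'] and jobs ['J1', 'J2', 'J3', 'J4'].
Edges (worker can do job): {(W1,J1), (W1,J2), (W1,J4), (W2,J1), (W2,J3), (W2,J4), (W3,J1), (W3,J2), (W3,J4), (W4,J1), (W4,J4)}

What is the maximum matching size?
Maximum matching size = 4

Maximum matching: {(W1,J2), (W2,J3), (W3,J1), (W4,J4)}
Size: 4

This assigns 4 workers to 4 distinct jobs.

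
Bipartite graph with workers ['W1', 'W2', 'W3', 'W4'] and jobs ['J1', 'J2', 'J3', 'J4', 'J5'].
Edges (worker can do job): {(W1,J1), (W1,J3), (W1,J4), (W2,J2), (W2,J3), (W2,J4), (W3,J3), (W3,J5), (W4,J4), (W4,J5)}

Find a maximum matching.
Matching: {(W1,J4), (W2,J2), (W3,J3), (W4,J5)}

Maximum matching (size 4):
  W1 → J4
  W2 → J2
  W3 → J3
  W4 → J5

Each worker is assigned to at most one job, and each job to at most one worker.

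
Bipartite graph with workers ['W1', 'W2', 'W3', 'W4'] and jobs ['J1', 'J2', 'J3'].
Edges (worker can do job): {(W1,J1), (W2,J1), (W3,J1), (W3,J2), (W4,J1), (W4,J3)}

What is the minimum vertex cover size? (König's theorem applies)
Minimum vertex cover size = 3

By König's theorem: in bipartite graphs,
min vertex cover = max matching = 3

Maximum matching has size 3, so minimum vertex cover also has size 3.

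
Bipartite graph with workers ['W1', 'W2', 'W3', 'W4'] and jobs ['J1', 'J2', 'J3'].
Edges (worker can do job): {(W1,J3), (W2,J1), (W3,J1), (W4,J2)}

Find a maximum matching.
Matching: {(W1,J3), (W3,J1), (W4,J2)}

Maximum matching (size 3):
  W1 → J3
  W3 → J1
  W4 → J2

Each worker is assigned to at most one job, and each job to at most one worker.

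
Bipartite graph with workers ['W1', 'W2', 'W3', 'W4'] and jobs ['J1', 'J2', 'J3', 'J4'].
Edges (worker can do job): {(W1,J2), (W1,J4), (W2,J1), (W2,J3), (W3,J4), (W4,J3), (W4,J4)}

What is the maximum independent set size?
Maximum independent set = 4

By König's theorem:
- Min vertex cover = Max matching = 4
- Max independent set = Total vertices - Min vertex cover
- Max independent set = 8 - 4 = 4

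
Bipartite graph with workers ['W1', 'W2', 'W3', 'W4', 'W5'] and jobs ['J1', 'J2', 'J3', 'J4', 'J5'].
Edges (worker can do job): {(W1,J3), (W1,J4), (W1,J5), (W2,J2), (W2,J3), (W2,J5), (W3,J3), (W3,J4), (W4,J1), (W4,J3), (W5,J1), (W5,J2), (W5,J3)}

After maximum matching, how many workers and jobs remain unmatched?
Unmatched: 0 workers, 0 jobs

Maximum matching size: 5
Workers: 5 total, 5 matched, 0 unmatched
Jobs: 5 total, 5 matched, 0 unmatched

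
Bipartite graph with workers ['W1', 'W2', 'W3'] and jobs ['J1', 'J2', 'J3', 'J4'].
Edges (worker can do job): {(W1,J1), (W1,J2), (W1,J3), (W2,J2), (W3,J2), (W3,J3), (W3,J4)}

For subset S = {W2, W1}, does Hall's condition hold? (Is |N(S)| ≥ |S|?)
Yes: |N(S)| = 3, |S| = 2

Subset S = {W2, W1}
Neighbors N(S) = {J1, J2, J3}

|N(S)| = 3, |S| = 2
Hall's condition: |N(S)| ≥ |S| is satisfied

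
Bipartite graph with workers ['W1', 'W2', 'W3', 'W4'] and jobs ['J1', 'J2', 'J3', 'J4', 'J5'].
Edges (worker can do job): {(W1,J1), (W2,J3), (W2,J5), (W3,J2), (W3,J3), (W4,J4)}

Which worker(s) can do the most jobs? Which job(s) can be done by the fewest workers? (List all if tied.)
Most versatile: W2, W3 (2 jobs); Least covered: J1, J2, J4, J5 (1 workers)

Worker degrees (jobs they can do): W1:1, W2:2, W3:2, W4:1
Job degrees (workers who can do it): J1:1, J2:1, J3:2, J4:1, J5:1

Maximum worker degree is 2, achieved by: W2, W3
Minimum job degree is 1, achieved by: J1, J2, J4, J5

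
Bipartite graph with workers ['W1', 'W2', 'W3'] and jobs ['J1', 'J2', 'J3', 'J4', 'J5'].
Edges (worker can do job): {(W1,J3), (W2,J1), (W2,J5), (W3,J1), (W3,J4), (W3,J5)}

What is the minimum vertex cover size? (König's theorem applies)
Minimum vertex cover size = 3

By König's theorem: in bipartite graphs,
min vertex cover = max matching = 3

Maximum matching has size 3, so minimum vertex cover also has size 3.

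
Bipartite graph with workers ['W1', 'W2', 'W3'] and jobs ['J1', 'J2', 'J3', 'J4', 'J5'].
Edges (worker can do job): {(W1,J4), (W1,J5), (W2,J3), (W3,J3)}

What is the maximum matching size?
Maximum matching size = 2

Maximum matching: {(W1,J4), (W3,J3)}
Size: 2

This assigns 2 workers to 2 distinct jobs.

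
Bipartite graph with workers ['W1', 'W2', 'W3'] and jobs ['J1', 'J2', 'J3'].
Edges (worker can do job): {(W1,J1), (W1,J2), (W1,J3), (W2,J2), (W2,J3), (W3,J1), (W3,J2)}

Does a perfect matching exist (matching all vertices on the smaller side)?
Yes, perfect matching exists (size 3)

Perfect matching: {(W1,J1), (W2,J3), (W3,J2)}
All 3 vertices on the smaller side are matched.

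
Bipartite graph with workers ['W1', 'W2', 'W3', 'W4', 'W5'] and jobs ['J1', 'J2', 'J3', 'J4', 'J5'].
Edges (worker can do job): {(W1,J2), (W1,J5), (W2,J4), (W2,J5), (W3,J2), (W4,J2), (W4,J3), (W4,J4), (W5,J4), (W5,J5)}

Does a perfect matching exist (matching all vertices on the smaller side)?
No, maximum matching has size 4 < 5

Maximum matching has size 4, need 5 for perfect matching.
Unmatched workers: ['W2']
Unmatched jobs: ['J1']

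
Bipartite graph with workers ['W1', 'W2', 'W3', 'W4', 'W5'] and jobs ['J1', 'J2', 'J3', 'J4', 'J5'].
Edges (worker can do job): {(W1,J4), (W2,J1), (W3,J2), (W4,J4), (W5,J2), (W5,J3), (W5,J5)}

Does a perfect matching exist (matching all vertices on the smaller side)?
No, maximum matching has size 4 < 5

Maximum matching has size 4, need 5 for perfect matching.
Unmatched workers: ['W1']
Unmatched jobs: ['J3']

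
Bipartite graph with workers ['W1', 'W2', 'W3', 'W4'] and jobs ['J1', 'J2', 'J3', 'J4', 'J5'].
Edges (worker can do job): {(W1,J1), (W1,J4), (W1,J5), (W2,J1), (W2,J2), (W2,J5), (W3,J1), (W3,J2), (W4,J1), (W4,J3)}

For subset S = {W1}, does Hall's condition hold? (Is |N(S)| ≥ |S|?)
Yes: |N(S)| = 3, |S| = 1

Subset S = {W1}
Neighbors N(S) = {J1, J4, J5}

|N(S)| = 3, |S| = 1
Hall's condition: |N(S)| ≥ |S| is satisfied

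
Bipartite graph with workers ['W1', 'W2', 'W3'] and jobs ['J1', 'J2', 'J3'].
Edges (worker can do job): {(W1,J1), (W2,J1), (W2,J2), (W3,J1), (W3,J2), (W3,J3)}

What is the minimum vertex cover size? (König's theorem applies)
Minimum vertex cover size = 3

By König's theorem: in bipartite graphs,
min vertex cover = max matching = 3

Maximum matching has size 3, so minimum vertex cover also has size 3.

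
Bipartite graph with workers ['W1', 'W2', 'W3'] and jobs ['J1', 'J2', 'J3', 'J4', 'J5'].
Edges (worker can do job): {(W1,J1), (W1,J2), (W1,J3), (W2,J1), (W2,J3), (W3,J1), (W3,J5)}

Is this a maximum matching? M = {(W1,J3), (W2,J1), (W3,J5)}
Yes, size 3 is maximum

Proposed matching has size 3.
Maximum matching size for this graph: 3.

This is a maximum matching.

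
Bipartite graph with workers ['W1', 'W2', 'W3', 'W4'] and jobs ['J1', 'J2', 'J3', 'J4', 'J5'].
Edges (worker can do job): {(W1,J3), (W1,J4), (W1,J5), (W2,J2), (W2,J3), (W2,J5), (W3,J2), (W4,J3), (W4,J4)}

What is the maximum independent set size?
Maximum independent set = 5

By König's theorem:
- Min vertex cover = Max matching = 4
- Max independent set = Total vertices - Min vertex cover
- Max independent set = 9 - 4 = 5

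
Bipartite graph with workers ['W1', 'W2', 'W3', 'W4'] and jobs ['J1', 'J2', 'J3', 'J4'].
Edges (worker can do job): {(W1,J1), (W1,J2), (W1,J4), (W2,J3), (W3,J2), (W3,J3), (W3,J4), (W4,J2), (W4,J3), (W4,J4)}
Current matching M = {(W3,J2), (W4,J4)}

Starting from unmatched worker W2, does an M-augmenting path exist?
Yes: W2 → J3

An M-augmenting path alternates non-matching / matching edges, starting and ending at unmatched vertices.
Path: W2 → J3
(J3 is unmatched in M, so the path is augmenting.)
Flipping edges along this path would increase |M| from 2 to 3.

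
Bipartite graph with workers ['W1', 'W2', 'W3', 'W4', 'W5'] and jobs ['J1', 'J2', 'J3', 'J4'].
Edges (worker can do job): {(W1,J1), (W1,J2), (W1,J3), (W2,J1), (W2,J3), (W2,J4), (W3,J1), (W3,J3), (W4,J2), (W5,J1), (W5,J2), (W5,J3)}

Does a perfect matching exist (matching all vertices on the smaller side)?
Yes, perfect matching exists (size 4)

Perfect matching: {(W1,J3), (W2,J4), (W3,J1), (W5,J2)}
All 4 vertices on the smaller side are matched.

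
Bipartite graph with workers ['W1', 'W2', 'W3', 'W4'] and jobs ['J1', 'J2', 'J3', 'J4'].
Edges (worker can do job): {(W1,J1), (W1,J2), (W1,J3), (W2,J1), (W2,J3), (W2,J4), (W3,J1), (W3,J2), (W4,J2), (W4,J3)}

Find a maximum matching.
Matching: {(W1,J1), (W2,J4), (W3,J2), (W4,J3)}

Maximum matching (size 4):
  W1 → J1
  W2 → J4
  W3 → J2
  W4 → J3

Each worker is assigned to at most one job, and each job to at most one worker.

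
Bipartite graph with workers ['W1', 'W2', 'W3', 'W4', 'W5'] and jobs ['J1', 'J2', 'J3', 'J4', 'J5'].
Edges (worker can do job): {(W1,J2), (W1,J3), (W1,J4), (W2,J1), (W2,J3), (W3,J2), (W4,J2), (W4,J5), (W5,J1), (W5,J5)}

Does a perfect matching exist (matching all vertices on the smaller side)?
Yes, perfect matching exists (size 5)

Perfect matching: {(W1,J4), (W2,J3), (W3,J2), (W4,J5), (W5,J1)}
All 5 vertices on the smaller side are matched.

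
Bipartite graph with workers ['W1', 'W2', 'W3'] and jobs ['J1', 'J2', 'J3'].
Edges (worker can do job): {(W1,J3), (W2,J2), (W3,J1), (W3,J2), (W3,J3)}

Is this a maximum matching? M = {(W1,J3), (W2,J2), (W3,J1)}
Yes, size 3 is maximum

Proposed matching has size 3.
Maximum matching size for this graph: 3.

This is a maximum matching.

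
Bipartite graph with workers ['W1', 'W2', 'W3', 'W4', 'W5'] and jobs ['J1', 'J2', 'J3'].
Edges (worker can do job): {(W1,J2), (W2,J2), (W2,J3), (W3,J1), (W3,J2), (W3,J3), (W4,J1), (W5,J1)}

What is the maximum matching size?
Maximum matching size = 3

Maximum matching: {(W1,J2), (W2,J3), (W3,J1)}
Size: 3

This assigns 3 workers to 3 distinct jobs.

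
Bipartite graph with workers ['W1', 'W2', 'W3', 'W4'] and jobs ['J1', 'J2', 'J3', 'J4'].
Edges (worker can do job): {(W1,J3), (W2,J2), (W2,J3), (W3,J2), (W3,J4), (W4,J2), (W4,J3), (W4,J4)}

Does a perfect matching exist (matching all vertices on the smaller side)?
No, maximum matching has size 3 < 4

Maximum matching has size 3, need 4 for perfect matching.
Unmatched workers: ['W2']
Unmatched jobs: ['J1']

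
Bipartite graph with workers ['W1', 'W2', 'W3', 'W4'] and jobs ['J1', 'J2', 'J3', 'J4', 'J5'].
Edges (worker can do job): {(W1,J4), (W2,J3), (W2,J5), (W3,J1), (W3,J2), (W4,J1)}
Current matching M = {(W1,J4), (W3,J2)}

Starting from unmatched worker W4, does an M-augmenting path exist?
Yes: W4 → J1

An M-augmenting path alternates non-matching / matching edges, starting and ending at unmatched vertices.
Path: W4 → J1
(J1 is unmatched in M, so the path is augmenting.)
Flipping edges along this path would increase |M| from 2 to 3.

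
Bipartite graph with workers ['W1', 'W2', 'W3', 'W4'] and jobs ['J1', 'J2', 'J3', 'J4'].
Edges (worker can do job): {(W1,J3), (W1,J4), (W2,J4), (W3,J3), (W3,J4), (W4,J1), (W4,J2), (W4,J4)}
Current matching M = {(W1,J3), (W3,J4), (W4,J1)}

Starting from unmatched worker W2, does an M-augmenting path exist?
No augmenting path from W2

Alternating search from W2 reaches jobs: {J3, J4}.
Every reachable job is already matched in M, and following those matched edges back to workers exposes no further unvisited jobs.
No M-augmenting path from W2 exists.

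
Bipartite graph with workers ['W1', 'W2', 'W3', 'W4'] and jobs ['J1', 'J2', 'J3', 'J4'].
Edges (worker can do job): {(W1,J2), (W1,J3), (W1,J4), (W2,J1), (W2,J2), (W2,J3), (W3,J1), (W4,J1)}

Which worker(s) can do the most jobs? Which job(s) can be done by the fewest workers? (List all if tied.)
Most versatile: W1, W2 (3 jobs); Least covered: J4 (1 workers)

Worker degrees (jobs they can do): W1:3, W2:3, W3:1, W4:1
Job degrees (workers who can do it): J1:3, J2:2, J3:2, J4:1

Maximum worker degree is 3, achieved by: W1, W2
Minimum job degree is 1, achieved by: J4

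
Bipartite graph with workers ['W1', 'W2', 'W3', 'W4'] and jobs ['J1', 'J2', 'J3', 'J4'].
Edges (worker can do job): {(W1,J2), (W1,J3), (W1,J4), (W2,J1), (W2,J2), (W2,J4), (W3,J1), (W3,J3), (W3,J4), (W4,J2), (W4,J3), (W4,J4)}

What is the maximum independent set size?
Maximum independent set = 4

By König's theorem:
- Min vertex cover = Max matching = 4
- Max independent set = Total vertices - Min vertex cover
- Max independent set = 8 - 4 = 4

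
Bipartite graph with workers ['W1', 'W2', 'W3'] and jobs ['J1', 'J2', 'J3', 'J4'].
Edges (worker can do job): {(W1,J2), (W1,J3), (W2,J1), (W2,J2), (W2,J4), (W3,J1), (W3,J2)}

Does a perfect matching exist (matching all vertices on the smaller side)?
Yes, perfect matching exists (size 3)

Perfect matching: {(W1,J3), (W2,J1), (W3,J2)}
All 3 vertices on the smaller side are matched.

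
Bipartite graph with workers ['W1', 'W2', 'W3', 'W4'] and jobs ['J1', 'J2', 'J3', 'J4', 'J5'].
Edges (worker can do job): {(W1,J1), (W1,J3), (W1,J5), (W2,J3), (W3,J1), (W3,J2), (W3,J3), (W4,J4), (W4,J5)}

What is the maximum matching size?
Maximum matching size = 4

Maximum matching: {(W1,J1), (W2,J3), (W3,J2), (W4,J5)}
Size: 4

This assigns 4 workers to 4 distinct jobs.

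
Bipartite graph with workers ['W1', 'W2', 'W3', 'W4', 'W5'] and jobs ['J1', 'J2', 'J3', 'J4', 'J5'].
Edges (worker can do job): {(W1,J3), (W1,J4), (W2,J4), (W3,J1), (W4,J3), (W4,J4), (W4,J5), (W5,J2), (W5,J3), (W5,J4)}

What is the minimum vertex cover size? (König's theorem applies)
Minimum vertex cover size = 5

By König's theorem: in bipartite graphs,
min vertex cover = max matching = 5

Maximum matching has size 5, so minimum vertex cover also has size 5.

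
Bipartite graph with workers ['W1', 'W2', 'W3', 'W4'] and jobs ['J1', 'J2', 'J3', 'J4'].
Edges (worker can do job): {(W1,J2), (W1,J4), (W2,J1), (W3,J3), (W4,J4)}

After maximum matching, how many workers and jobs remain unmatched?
Unmatched: 0 workers, 0 jobs

Maximum matching size: 4
Workers: 4 total, 4 matched, 0 unmatched
Jobs: 4 total, 4 matched, 0 unmatched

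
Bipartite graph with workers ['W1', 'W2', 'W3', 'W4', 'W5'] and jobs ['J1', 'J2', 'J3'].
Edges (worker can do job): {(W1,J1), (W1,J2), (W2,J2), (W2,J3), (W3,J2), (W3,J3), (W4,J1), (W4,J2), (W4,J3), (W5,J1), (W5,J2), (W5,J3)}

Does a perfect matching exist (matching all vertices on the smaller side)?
Yes, perfect matching exists (size 3)

Perfect matching: {(W3,J2), (W4,J3), (W5,J1)}
All 3 vertices on the smaller side are matched.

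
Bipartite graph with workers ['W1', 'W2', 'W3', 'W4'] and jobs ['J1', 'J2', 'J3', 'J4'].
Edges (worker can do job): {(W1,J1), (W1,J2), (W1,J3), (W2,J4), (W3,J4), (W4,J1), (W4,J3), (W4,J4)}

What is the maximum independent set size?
Maximum independent set = 5

By König's theorem:
- Min vertex cover = Max matching = 3
- Max independent set = Total vertices - Min vertex cover
- Max independent set = 8 - 3 = 5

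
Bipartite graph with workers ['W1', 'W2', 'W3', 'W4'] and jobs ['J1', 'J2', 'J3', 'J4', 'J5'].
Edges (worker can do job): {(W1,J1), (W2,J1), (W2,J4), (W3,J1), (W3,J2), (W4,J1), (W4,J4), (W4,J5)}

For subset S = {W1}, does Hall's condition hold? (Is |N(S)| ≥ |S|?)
Yes: |N(S)| = 1, |S| = 1

Subset S = {W1}
Neighbors N(S) = {J1}

|N(S)| = 1, |S| = 1
Hall's condition: |N(S)| ≥ |S| is satisfied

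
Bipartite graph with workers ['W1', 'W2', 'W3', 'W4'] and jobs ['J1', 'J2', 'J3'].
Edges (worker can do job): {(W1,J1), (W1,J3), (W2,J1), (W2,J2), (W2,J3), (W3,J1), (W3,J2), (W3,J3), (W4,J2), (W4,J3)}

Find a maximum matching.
Matching: {(W2,J2), (W3,J1), (W4,J3)}

Maximum matching (size 3):
  W2 → J2
  W3 → J1
  W4 → J3

Each worker is assigned to at most one job, and each job to at most one worker.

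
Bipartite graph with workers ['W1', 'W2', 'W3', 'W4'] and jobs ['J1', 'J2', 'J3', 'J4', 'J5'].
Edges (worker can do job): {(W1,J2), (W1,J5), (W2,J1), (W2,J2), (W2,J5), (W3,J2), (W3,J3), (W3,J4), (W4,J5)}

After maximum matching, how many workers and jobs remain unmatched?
Unmatched: 0 workers, 1 jobs

Maximum matching size: 4
Workers: 4 total, 4 matched, 0 unmatched
Jobs: 5 total, 4 matched, 1 unmatched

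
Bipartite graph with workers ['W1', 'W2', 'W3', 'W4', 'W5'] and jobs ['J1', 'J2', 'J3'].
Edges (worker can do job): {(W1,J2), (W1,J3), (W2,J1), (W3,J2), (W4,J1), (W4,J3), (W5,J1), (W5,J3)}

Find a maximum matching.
Matching: {(W3,J2), (W4,J1), (W5,J3)}

Maximum matching (size 3):
  W3 → J2
  W4 → J1
  W5 → J3

Each worker is assigned to at most one job, and each job to at most one worker.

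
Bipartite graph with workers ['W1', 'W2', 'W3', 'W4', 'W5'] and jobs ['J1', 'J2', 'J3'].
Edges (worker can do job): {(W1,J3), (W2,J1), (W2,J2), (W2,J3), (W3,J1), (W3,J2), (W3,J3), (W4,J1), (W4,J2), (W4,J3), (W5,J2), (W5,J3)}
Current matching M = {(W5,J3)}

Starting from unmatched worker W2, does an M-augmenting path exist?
Yes: W2 → J3 → W5 → J2

An M-augmenting path alternates non-matching / matching edges, starting and ending at unmatched vertices.
Path: W2 → J3 → W5 → J2
(J2 is unmatched in M, so the path is augmenting.)
Flipping edges along this path would increase |M| from 1 to 2.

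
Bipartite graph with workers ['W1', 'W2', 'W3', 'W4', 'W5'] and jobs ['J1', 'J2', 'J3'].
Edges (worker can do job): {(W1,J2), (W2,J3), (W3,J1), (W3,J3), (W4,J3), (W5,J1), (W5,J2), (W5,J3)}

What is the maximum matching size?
Maximum matching size = 3

Maximum matching: {(W3,J1), (W4,J3), (W5,J2)}
Size: 3

This assigns 3 workers to 3 distinct jobs.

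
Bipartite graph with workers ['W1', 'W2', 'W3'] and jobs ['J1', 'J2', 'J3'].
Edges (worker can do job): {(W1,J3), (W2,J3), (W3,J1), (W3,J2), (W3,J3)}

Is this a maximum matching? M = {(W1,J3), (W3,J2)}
Yes, size 2 is maximum

Proposed matching has size 2.
Maximum matching size for this graph: 2.

This is a maximum matching.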